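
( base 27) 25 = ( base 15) 3E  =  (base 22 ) 2f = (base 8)73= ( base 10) 59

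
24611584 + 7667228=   32278812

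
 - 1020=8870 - 9890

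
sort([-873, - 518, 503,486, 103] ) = [-873, - 518,103, 486,503]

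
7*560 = 3920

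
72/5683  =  72/5683 = 0.01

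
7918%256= 238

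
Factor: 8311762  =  2^1 *47^1 * 88423^1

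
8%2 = 0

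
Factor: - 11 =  - 11^1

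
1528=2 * 764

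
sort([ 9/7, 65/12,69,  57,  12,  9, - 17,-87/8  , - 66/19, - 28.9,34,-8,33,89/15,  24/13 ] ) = [ - 28.9, - 17, - 87/8, -8,-66/19, 9/7, 24/13,65/12,89/15, 9,12,33,34,57 , 69] 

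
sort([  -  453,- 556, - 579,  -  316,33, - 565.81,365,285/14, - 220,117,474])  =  [ - 579,  -  565.81,  -  556, - 453,-316 , - 220, 285/14,33,117, 365,474] 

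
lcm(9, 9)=9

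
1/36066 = 1/36066 = 0.00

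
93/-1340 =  - 93/1340 = - 0.07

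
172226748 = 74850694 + 97376054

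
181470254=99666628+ 81803626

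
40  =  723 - 683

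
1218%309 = 291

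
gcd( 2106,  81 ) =81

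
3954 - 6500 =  - 2546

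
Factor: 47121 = 3^1*113^1*139^1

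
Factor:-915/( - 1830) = 1/2  =  2^( - 1)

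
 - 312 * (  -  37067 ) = 11564904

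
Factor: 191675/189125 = 5^(  -  1)*11^1*41^1 * 89^(-1) = 451/445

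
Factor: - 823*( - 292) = 240316 = 2^2 * 73^1  *  823^1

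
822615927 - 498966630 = 323649297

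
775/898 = 775/898 = 0.86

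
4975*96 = 477600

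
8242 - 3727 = 4515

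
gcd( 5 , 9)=1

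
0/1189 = 0  =  0.00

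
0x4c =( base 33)2A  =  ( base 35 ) 26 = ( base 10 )76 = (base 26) 2O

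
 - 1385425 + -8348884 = -9734309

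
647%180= 107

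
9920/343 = 9920/343 = 28.92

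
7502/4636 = 3751/2318 = 1.62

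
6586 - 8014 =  - 1428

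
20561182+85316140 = 105877322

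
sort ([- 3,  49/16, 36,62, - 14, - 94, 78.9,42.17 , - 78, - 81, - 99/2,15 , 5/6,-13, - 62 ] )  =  [ - 94, - 81, - 78, - 62, - 99/2, - 14, - 13, - 3, 5/6, 49/16,15, 36,42.17,62, 78.9 ]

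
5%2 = 1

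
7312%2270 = 502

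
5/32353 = 5/32353 = 0.00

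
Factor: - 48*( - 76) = 2^6*3^1*19^1  =  3648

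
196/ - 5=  - 196/5 = - 39.20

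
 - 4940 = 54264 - 59204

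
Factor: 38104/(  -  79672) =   -  11^1*23^( - 1) = - 11/23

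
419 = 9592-9173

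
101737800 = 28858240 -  - 72879560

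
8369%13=10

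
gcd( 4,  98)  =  2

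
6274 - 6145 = 129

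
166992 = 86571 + 80421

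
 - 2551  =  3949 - 6500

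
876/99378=146/16563 = 0.01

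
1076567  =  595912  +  480655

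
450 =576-126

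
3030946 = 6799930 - 3768984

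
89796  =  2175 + 87621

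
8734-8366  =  368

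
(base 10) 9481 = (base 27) D04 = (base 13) 4414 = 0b10010100001001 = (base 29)B7R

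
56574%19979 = 16616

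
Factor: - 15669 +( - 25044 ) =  - 40713 = -3^1 * 41^1* 331^1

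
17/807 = 17/807 = 0.02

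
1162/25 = 46 + 12/25 = 46.48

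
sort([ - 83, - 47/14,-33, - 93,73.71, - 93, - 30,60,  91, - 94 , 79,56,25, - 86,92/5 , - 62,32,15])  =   [ - 94, - 93 , - 93, - 86,-83, - 62, - 33,-30, - 47/14, 15,92/5,25, 32,56,60,73.71,79, 91] 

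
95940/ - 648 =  - 2665/18 = - 148.06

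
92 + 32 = 124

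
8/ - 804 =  - 1 + 199/201 = - 0.01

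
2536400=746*3400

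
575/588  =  575/588 = 0.98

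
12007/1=12007  =  12007.00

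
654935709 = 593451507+61484202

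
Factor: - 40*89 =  - 3560 = - 2^3*5^1*89^1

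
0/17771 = 0 = 0.00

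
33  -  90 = - 57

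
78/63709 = 78/63709 = 0.00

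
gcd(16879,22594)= 1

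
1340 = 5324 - 3984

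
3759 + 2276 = 6035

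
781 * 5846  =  4565726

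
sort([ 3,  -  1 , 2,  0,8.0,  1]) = [ - 1, 0, 1,2,3,8.0]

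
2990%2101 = 889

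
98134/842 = 116 + 231/421= 116.55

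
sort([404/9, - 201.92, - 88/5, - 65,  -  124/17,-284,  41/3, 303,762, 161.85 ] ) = [ - 284,-201.92 ,  -  65, - 88/5, - 124/17,41/3 , 404/9, 161.85,303, 762 ] 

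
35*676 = 23660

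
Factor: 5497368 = 2^3*3^1*23^2*433^1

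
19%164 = 19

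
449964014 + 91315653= 541279667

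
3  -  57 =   -  54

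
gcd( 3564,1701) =81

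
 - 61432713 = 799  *( - 76887 )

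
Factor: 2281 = 2281^1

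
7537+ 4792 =12329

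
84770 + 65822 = 150592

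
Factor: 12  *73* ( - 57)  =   - 2^2*3^2*19^1*73^1 =- 49932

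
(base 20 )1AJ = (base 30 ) KJ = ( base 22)163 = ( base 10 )619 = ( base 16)26B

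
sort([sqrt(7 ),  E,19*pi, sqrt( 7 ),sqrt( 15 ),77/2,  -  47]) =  [ -47, sqrt( 7), sqrt(7 ), E, sqrt( 15 ),77/2, 19 * pi] 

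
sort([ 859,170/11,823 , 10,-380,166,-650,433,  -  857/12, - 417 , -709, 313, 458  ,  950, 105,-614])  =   [ - 709,-650,  -  614, - 417, - 380, - 857/12,10,170/11,  105,  166,313,  433 , 458,823 , 859,  950 ]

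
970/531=970/531 = 1.83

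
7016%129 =50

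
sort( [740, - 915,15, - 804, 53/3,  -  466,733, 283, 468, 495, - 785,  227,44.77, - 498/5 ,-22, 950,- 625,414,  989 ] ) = [ - 915, - 804,-785, - 625, - 466, - 498/5,-22,15,53/3,44.77, 227,283 , 414, 468,495, 733, 740,950, 989]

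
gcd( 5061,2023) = 7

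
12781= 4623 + 8158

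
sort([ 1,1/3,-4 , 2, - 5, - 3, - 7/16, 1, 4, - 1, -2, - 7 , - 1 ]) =[  -  7, - 5,  -  4, - 3, - 2 , - 1, - 1, - 7/16, 1/3,1, 1, 2, 4]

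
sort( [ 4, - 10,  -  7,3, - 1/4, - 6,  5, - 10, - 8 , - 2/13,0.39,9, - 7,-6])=[ - 10, - 10, - 8, - 7, - 7, - 6, - 6, - 1/4, - 2/13,0.39, 3 , 4,5,9] 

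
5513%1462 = 1127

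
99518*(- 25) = - 2487950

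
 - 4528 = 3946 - 8474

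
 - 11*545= -5995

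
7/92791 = 7/92791=0.00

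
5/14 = 5/14 = 0.36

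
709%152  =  101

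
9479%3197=3085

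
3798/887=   4 + 250/887 = 4.28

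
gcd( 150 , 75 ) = 75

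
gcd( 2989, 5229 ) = 7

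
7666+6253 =13919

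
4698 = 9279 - 4581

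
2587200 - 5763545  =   - 3176345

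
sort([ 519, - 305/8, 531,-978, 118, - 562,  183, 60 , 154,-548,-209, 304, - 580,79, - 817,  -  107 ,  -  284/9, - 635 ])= [ - 978, - 817,- 635,  -  580 , - 562 , - 548,- 209, - 107, - 305/8, -284/9,60 , 79 , 118,154  ,  183,304,519, 531 ] 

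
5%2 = 1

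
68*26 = 1768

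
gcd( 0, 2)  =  2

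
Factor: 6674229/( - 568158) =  - 2224743/189386= - 2^( - 1) *3^1*137^1 * 5413^1  *94693^ ( - 1 ) 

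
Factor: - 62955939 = -3^1*20985313^1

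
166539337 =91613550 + 74925787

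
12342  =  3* 4114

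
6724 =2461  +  4263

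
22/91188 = 11/45594 = 0.00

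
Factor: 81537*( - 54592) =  - 4451267904 = - 2^6*3^1*853^1*27179^1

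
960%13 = 11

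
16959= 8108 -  - 8851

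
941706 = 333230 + 608476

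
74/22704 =37/11352 = 0.00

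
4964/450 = 2482/225 = 11.03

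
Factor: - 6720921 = -3^3 *229^1*1087^1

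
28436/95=299 + 31/95 = 299.33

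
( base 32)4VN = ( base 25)84b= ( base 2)1001111110111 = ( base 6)35355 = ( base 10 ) 5111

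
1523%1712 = 1523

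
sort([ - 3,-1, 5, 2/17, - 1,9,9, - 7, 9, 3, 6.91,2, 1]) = [ - 7, - 3,  -  1 , - 1,  2/17,1,2, 3, 5, 6.91,9,9,9 ]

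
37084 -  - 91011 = 128095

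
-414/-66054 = 69/11009=0.01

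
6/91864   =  3/45932 = 0.00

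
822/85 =9 + 57/85 = 9.67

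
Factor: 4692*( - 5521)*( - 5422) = 2^3*3^1*17^1*23^1 * 2711^1*5521^1 = 140454372504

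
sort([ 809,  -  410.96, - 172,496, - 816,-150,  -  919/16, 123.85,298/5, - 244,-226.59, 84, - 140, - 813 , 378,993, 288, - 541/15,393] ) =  [ - 816, - 813, - 410.96, - 244, -226.59, - 172, - 150, - 140, - 919/16, - 541/15,  298/5, 84, 123.85, 288, 378, 393, 496, 809, 993]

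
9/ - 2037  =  -1 + 676/679 = - 0.00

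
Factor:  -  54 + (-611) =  - 5^1*7^1*19^1 = - 665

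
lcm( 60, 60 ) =60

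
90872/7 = 12981 + 5/7 = 12981.71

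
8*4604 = 36832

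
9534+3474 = 13008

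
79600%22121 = 13237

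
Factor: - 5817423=-3^1*1939141^1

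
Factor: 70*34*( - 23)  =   - 2^2 * 5^1*7^1*17^1* 23^1 = - 54740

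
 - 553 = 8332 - 8885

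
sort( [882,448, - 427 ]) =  [ - 427, 448 , 882] 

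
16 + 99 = 115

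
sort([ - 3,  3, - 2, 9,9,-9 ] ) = [ - 9, - 3,  -  2, 3,9, 9]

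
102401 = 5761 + 96640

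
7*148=1036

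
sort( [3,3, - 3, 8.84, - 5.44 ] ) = [- 5.44,-3,3, 3, 8.84 ] 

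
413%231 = 182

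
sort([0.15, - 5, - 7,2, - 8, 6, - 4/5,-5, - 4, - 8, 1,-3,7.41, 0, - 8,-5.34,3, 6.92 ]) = [  -  8, - 8, - 8, - 7, - 5.34, - 5 ,-5, - 4, - 3, - 4/5,0, 0.15, 1, 2, 3, 6, 6.92,7.41 ] 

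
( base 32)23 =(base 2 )1000011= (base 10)67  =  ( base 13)52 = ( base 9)74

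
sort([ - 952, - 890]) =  [ - 952, - 890]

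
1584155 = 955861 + 628294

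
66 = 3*22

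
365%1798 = 365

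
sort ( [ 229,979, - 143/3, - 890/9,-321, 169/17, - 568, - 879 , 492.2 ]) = [ - 879, - 568,  -  321, - 890/9, - 143/3, 169/17,229,  492.2,979 ]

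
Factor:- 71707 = - 71707^1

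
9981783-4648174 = 5333609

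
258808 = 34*7612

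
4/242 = 2/121 = 0.02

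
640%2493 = 640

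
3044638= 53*57446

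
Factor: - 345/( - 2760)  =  1/8=2^( - 3)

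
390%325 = 65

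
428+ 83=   511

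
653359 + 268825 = 922184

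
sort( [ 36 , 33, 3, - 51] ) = [ - 51, 3,33,36]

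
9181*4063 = 37302403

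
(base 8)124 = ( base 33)2i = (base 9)103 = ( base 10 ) 84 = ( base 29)2Q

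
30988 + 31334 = 62322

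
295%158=137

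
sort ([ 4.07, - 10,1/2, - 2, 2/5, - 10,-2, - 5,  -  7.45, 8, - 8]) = [ - 10 ,- 10, - 8, - 7.45,- 5, - 2 ,-2,2/5, 1/2,4.07, 8] 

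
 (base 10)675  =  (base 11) 564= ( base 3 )221000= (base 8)1243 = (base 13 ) 3cc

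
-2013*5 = -10065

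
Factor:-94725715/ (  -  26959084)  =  2^(  -  2)*5^1*7^1*71^1*38119^1 * 6739771^( - 1) 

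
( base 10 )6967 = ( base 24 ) c27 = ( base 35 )5O2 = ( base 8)15467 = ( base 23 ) D3L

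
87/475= 87/475 = 0.18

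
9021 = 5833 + 3188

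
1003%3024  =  1003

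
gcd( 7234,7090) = 2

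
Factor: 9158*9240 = 84619920 = 2^4*3^1*5^1*7^1*11^1*19^1*241^1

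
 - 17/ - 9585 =17/9585= 0.00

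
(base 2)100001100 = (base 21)cg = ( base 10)268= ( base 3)100221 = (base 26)A8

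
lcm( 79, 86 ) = 6794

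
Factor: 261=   3^2*29^1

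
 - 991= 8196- 9187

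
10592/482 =21 + 235/241 = 21.98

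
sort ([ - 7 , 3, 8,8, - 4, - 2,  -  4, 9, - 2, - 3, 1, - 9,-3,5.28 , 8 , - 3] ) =[-9, - 7, - 4, - 4, - 3, - 3,-3, - 2, - 2, 1, 3, 5.28,8, 8, 8, 9] 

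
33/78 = 11/26= 0.42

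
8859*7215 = 63917685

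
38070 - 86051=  - 47981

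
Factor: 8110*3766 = 2^2*5^1*7^1*269^1*811^1= 30542260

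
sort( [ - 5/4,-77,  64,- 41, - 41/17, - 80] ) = [ - 80, - 77, - 41,-41/17,- 5/4,64 ] 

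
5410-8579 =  - 3169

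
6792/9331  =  6792/9331= 0.73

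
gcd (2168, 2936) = 8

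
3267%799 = 71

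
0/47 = 0= 0.00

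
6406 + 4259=10665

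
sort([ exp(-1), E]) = [ exp( - 1),E] 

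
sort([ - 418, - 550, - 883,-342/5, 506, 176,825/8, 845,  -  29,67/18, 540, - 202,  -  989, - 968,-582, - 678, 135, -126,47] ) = [-989, - 968, - 883, -678,-582,- 550, - 418, - 202, - 126,-342/5, - 29,67/18,  47,825/8, 135, 176 , 506, 540,845 ]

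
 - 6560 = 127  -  6687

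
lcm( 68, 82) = 2788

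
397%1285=397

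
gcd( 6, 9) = 3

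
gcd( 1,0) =1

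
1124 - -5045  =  6169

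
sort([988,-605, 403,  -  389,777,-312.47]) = [-605,  -  389, - 312.47, 403,777, 988 ] 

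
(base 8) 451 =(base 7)603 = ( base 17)108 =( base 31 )9i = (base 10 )297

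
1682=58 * 29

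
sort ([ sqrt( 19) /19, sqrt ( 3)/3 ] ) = [ sqrt (19) /19 , sqrt( 3)/3 ] 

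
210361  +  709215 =919576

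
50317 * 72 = 3622824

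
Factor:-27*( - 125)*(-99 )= - 3^5*5^3*11^1=- 334125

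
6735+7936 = 14671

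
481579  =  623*773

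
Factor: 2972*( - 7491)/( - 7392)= 2^ ( - 3 )*7^( - 1) *227^1*743^1  =  168661/56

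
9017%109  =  79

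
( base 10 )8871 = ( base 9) 13146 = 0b10001010100111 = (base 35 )78G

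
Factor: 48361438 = 2^1*503^1*48073^1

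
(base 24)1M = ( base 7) 64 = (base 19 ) 28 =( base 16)2e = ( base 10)46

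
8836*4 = 35344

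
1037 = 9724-8687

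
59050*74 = 4369700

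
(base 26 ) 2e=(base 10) 66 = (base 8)102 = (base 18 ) 3C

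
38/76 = 1/2 = 0.50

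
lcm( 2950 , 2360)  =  11800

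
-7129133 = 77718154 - 84847287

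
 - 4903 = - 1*4903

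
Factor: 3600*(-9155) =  - 2^4*3^2*5^3*1831^1 =- 32958000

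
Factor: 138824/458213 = 296/977  =  2^3*37^1*977^ (  -  1 ) 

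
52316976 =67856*771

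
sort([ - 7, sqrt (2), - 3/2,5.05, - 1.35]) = [ - 7,- 3/2, - 1.35, sqrt (2 ), 5.05]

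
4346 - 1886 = 2460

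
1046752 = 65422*16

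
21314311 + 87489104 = 108803415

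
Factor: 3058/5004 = 11/18 = 2^( - 1 )*3^(-2 ) * 11^1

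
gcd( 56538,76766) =2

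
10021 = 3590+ 6431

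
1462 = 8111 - 6649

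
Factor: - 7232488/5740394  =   - 3616244/2870197= -2^2* 11^( - 1 )*19^(-1)*23^2*31^( -1 )*443^( - 1)*1709^1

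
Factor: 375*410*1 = 2^1*3^1*5^4*41^1 = 153750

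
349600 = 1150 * 304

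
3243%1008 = 219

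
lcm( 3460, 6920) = 6920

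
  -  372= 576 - 948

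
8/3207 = 8/3207 = 0.00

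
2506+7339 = 9845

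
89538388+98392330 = 187930718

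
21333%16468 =4865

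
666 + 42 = 708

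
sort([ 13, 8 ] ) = [ 8,13 ]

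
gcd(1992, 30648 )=24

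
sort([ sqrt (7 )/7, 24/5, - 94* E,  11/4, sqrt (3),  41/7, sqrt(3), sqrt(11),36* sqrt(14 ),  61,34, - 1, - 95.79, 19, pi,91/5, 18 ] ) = [ - 94*E, - 95.79,-1,sqrt( 7 )/7 , sqrt( 3 ) , sqrt (3),11/4, pi, sqrt(11 ), 24/5, 41/7, 18  ,  91/5, 19, 34,61, 36*sqrt(14)]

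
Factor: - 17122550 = - 2^1*5^2*342451^1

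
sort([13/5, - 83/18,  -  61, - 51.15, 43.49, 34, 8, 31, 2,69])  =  [ - 61,-51.15, - 83/18, 2,13/5,8 , 31,34,43.49, 69]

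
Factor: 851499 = 3^3 * 11^1*47^1*61^1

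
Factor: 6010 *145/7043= 2^1*5^2*29^1 * 601^1* 7043^ ( - 1 ) = 871450/7043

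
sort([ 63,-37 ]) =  [ -37, 63] 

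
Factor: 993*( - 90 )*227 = -20286990 =- 2^1*3^3 *5^1*227^1 * 331^1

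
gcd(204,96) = 12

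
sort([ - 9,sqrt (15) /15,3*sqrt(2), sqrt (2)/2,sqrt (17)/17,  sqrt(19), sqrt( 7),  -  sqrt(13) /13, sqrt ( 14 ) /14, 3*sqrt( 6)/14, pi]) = [-9,-sqrt(13) /13, sqrt( 17)/17 , sqrt(15) /15,sqrt(14 )/14, 3*sqrt( 6 )/14,sqrt( 2)/2 , sqrt(7 ), pi, 3 * sqrt(2), sqrt (19)]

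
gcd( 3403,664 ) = 83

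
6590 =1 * 6590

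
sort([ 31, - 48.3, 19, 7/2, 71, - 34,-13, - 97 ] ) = [-97, - 48.3, - 34, - 13, 7/2,19 , 31, 71]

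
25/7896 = 25/7896 =0.00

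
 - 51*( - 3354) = 171054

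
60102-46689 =13413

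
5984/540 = 11 +11/135 = 11.08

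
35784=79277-43493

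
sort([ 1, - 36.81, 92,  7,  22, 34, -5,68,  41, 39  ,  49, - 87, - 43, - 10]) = [ - 87, - 43,-36.81, - 10, - 5,  1,7, 22, 34 , 39,41, 49, 68,92 ] 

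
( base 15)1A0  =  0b101110111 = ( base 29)cr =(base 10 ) 375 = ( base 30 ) cf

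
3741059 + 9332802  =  13073861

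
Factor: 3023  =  3023^1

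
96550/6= 16091 + 2/3 = 16091.67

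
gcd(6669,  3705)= 741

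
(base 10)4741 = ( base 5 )122431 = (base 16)1285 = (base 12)28B1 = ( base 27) 6dg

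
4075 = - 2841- - 6916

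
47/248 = 47/248 =0.19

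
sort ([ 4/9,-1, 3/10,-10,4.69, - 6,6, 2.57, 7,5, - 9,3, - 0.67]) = [  -  10, - 9, - 6, - 1, - 0.67, 3/10,4/9,2.57, 3,4.69,  5, 6,7] 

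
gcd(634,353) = 1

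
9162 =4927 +4235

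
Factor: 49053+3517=52570 = 2^1*5^1*7^1*751^1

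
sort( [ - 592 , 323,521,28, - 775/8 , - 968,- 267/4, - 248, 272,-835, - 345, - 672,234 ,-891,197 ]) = [ - 968, -891, - 835, - 672, - 592,-345, - 248, - 775/8, - 267/4,28,197,234,272,323,  521]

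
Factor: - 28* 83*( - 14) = 2^3 * 7^2*83^1 = 32536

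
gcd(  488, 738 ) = 2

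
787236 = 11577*68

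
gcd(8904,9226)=14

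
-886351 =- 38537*23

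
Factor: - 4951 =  - 4951^1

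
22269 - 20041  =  2228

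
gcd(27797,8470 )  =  77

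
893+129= 1022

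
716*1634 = 1169944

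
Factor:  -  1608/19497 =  - 2^3*97^ ( - 1) = -  8/97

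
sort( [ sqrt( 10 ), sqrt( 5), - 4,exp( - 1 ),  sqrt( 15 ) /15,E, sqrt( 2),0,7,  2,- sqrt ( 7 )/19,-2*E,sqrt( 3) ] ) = [  -  2*E ,-4, - sqrt (7 ) /19, 0,sqrt( 15)/15,exp(  -  1)  ,  sqrt( 2),sqrt( 3 ),2, sqrt( 5),E,sqrt( 10 ), 7 ] 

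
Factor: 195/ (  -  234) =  - 2^( - 1 )*3^( - 1)* 5^1 = - 5/6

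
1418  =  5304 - 3886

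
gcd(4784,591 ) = 1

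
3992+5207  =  9199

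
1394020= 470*2966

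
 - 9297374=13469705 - 22767079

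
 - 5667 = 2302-7969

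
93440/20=4672=4672.00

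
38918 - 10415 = 28503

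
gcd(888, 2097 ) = 3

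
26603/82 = 324 + 35/82 = 324.43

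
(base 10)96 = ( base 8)140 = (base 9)116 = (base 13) 75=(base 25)3L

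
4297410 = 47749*90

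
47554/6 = 23777/3 = 7925.67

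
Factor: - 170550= - 2^1*3^2 * 5^2*379^1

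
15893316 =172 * 92403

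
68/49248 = 17/12312 =0.00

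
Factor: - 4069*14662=-59659678 = - 2^1*13^1*313^1*7331^1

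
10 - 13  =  -3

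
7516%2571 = 2374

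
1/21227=1/21227= 0.00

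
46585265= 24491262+22094003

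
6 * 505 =3030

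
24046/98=245 + 18/49 = 245.37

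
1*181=181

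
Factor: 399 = 3^1*7^1*19^1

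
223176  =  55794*4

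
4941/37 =4941/37 = 133.54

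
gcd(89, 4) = 1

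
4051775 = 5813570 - 1761795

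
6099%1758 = 825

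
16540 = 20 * 827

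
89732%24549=16085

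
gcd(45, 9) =9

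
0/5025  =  0  =  0.00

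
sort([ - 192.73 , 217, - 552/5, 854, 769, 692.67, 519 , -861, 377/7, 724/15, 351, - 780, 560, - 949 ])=[  -  949, - 861, - 780, - 192.73,-552/5, 724/15,377/7, 217, 351,519, 560,692.67, 769,854]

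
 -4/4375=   -  4/4375 = - 0.00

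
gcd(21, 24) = 3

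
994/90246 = 497/45123 = 0.01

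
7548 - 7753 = -205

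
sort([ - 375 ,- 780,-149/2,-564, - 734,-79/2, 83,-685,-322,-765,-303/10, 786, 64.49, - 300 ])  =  [ - 780,-765, - 734,-685, - 564,- 375, -322, - 300, - 149/2, - 79/2, - 303/10, 64.49,83,786]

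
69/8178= 23/2726= 0.01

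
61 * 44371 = 2706631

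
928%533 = 395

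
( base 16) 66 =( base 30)3C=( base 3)10210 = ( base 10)102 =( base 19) 57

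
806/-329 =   -  806/329 = - 2.45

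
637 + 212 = 849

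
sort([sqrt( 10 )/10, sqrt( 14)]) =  [sqrt(10)/10,sqrt( 14 )]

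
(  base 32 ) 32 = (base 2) 1100010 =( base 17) 5D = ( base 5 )343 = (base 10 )98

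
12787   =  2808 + 9979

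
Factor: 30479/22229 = 29^1*1051^1*22229^(- 1)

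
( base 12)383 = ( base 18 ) 1B9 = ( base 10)531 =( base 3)201200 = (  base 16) 213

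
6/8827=6/8827=0.00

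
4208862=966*4357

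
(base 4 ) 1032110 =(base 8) 11624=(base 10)5012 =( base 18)f88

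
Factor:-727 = -727^1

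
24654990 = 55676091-31021101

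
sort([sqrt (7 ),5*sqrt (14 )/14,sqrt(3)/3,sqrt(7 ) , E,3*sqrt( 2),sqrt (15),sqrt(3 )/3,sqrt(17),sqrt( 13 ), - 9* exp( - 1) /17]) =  [-9*exp( - 1 )/17, sqrt ( 3 )/3,sqrt( 3 ) /3,  5*sqrt (14)/14,sqrt ( 7 ),  sqrt(7 ), E, sqrt ( 13 ),  sqrt(15 ),sqrt (17),3*sqrt(2 ) ]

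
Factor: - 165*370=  - 61050 = -2^1*3^1*5^2  *  11^1*37^1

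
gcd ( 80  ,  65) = 5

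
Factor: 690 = 2^1*3^1*5^1*23^1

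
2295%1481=814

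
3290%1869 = 1421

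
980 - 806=174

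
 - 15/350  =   - 1 + 67/70 = -0.04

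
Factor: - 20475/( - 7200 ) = 91/32 = 2^( - 5) * 7^1*13^1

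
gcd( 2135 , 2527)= 7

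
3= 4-1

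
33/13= 33/13=2.54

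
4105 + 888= 4993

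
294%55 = 19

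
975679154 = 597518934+378160220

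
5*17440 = 87200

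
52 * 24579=1278108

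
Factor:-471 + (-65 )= - 2^3*67^1 = - 536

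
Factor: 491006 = 2^1 * 383^1*641^1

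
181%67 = 47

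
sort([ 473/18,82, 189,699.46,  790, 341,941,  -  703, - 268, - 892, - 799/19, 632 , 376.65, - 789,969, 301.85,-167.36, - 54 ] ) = [ - 892, - 789, - 703, - 268 , - 167.36,-54, - 799/19, 473/18, 82,189,301.85, 341, 376.65, 632,  699.46 , 790,  941, 969]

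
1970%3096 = 1970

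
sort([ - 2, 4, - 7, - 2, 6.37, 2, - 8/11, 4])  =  [-7,- 2, - 2, - 8/11, 2, 4, 4,  6.37]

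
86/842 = 43/421 = 0.10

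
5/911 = 5/911 = 0.01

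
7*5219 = 36533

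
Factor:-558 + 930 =372 =2^2 * 3^1*31^1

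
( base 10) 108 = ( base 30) 3I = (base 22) 4K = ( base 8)154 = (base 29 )3L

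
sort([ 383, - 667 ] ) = [ - 667, 383] 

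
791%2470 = 791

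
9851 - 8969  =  882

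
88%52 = 36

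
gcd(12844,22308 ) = 676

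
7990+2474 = 10464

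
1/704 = 1/704= 0.00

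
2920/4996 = 730/1249   =  0.58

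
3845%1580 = 685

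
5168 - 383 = 4785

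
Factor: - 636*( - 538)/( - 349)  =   - 342168/349 = - 2^3*3^1 * 53^1*269^1 *349^(  -  1 ) 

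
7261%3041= 1179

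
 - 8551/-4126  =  2 + 299/4126 = 2.07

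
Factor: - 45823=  - 45823^1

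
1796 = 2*898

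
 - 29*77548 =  - 2248892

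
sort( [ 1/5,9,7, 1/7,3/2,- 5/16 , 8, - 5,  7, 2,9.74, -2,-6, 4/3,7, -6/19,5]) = [ - 6, - 5, - 2, - 6/19,-5/16,1/7, 1/5, 4/3 , 3/2,2,  5,7, 7, 7 , 8, 9,9.74 ]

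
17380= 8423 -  - 8957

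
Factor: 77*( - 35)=-2695 =- 5^1*7^2*11^1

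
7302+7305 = 14607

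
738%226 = 60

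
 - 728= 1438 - 2166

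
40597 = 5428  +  35169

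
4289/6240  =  4289/6240 = 0.69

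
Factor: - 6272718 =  - 2^1 *3^1*653^1 *1601^1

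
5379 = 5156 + 223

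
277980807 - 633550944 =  - 355570137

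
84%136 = 84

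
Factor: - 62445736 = - 2^3*23^1*463^1 * 733^1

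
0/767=0 = 0.00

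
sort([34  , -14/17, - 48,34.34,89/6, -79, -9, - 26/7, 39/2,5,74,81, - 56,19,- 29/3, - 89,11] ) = [ - 89, - 79, - 56, - 48, - 29/3,-9, - 26/7, - 14/17, 5,11,89/6, 19,  39/2 , 34, 34.34,74, 81 ] 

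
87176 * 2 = 174352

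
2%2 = 0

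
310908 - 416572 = -105664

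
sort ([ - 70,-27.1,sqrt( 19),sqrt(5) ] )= [-70,  -  27.1, sqrt( 5),sqrt( 19)]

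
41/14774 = 41/14774 = 0.00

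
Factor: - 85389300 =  - 2^2*3^2 * 5^2*17^1*5581^1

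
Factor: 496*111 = 55056  =  2^4 *3^1*31^1*37^1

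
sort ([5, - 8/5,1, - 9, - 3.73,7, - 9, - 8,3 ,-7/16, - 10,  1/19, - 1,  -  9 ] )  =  [ - 10, - 9, - 9, - 9, - 8,- 3.73,-8/5, - 1 , - 7/16,1/19, 1, 3,5,7 ]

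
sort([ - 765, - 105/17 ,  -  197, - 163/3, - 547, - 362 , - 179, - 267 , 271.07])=[ - 765, - 547, - 362, - 267  , - 197,  -  179,- 163/3  , - 105/17,  271.07]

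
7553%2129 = 1166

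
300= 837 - 537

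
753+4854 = 5607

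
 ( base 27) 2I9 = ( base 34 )1NF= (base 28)2DL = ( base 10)1953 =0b11110100001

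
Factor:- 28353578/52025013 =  - 2^1*3^( - 2)  *  11^1*311^ (-1 )*18587^( - 1 )*1288799^1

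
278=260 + 18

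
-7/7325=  - 7/7325 = - 0.00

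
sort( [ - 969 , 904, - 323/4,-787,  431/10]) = [-969,-787, - 323/4, 431/10,904]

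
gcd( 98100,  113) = 1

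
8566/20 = 428 + 3/10  =  428.30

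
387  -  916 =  - 529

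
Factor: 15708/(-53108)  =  -3^1 * 7^1*71^( - 1)=- 21/71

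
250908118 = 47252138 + 203655980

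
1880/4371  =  40/93  =  0.43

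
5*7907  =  39535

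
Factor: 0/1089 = 0 = 0^1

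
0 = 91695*0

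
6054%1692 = 978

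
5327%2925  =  2402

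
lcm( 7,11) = 77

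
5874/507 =11 + 99/169=11.59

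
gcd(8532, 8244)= 36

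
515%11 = 9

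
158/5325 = 158/5325 =0.03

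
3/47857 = 3/47857 = 0.00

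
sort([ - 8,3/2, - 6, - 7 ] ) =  [  -  8, - 7, - 6,3/2] 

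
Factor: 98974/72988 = 2^(-1) * 17^1*41^1*257^( - 1 ) = 697/514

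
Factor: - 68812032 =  - 2^8 *3^1*89599^1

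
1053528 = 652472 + 401056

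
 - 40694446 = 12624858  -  53319304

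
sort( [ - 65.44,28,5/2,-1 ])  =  [ - 65.44, - 1,5/2, 28]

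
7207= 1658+5549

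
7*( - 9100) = - 63700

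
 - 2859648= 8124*( - 352)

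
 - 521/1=  -  521  =  - 521.00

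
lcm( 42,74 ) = 1554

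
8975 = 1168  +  7807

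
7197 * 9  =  64773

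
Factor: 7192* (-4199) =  - 30199208 = - 2^3*13^1*17^1*19^1*29^1*31^1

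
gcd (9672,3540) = 12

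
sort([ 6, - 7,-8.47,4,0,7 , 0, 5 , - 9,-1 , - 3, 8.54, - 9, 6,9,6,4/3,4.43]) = [ - 9,-9, - 8.47, - 7, - 3,-1,0, 0,4/3,4, 4.43,5, 6,6,  6, 7, 8.54, 9 ]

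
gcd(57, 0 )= 57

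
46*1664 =76544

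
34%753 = 34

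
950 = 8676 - 7726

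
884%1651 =884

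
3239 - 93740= - 90501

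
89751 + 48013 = 137764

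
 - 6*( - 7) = 42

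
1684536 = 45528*37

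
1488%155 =93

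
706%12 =10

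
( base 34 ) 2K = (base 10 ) 88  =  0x58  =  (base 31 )2Q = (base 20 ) 48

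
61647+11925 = 73572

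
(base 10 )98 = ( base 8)142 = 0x62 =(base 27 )3h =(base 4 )1202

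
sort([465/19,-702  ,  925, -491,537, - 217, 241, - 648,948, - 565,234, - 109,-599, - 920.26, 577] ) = [ - 920.26, - 702, - 648, - 599, - 565,-491, - 217, - 109, 465/19, 234,241, 537, 577, 925, 948 ] 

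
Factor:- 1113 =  - 3^1 * 7^1*53^1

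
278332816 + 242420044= 520752860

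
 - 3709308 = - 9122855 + 5413547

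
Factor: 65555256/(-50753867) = - 2^3*3^1*13^1*829^( - 1 )*61223^( - 1)*210113^1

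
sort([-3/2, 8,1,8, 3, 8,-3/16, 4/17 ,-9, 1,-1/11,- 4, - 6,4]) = [  -  9, - 6, - 4, - 3/2, - 3/16, - 1/11,4/17 , 1, 1, 3, 4,8,8,8]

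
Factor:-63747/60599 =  - 3^4*7^(-1 )*11^( - 1 ) = -81/77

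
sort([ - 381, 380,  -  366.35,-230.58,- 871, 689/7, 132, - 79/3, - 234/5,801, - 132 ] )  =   [ - 871, - 381, - 366.35, - 230.58, - 132,- 234/5, - 79/3,689/7, 132,  380, 801]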